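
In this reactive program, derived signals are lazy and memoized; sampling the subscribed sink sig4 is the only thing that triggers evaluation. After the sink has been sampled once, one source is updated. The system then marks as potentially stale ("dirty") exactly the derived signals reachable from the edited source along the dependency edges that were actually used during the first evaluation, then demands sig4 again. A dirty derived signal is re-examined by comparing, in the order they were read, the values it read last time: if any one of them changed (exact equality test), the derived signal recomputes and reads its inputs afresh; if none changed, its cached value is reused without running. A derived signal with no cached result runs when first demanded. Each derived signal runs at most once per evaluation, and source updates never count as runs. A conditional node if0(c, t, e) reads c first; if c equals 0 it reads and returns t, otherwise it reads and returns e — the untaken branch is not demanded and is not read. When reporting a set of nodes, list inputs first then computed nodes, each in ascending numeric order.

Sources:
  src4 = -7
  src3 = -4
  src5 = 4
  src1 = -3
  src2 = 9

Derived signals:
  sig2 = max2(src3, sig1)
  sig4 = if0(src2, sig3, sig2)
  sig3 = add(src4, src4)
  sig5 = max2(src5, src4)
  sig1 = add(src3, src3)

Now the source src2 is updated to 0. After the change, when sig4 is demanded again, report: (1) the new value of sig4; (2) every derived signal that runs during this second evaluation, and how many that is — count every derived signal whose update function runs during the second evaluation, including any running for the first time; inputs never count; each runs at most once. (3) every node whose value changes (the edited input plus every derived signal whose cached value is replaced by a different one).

First demand of the output computes:
  sig1 = add(-4, -4) = -8
  sig2 = max2(-4, -8) = -4
  sig4 = if0(src2=9 -> else branch sig2) = -4

After the edit, cleaning proceeds:
  sig3: had never run; runs now, result -14.
  sig4: a read changed (src2 9->0) — executes, giving -14.

Note the branch switch — sig3 had no cache and runs now for the first time.

Demanding sig4 again yields -14.
2 derived signals run: sig3, sig4.
The nodes whose values change: src2, sig4.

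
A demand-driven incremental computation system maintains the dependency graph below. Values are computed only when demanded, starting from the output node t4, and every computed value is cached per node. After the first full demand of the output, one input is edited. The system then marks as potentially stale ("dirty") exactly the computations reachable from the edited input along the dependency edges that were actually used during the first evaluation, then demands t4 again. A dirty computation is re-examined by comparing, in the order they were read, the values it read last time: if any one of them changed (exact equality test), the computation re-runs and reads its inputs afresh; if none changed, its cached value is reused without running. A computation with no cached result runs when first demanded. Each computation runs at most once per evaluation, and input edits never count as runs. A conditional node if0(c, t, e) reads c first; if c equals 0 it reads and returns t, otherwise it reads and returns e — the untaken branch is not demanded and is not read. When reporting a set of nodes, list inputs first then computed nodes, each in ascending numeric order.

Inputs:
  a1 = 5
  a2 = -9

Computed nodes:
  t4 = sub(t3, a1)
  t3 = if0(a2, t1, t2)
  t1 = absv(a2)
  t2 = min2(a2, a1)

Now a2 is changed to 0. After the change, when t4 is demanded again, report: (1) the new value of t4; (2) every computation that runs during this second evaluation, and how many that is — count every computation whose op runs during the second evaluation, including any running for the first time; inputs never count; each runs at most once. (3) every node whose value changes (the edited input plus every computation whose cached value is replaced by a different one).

First evaluation (everything demanded from the output):
  t2 = min2(-9, 5) = -9
  t3 = if0(a2=-9 -> else branch t2) = -9
  t4 = sub(-9, 5) = -14

Propagation after the edit:
  t1: demanded for the first time — runs, produces 0.
  t2: marked dirty but never re-examined — demand shifted away from it.
  t3: runs — a2 -9->0; result 0.
  t4: runs — t3 -9->0; result -5.

Key observation: a condition flipped, so demand moved to the other branch — t2 is never re-examined.

New value of t4: -5.
Computations that run: t1, t3, t4 — 3 in total.
Values that change: a2, t3, t4.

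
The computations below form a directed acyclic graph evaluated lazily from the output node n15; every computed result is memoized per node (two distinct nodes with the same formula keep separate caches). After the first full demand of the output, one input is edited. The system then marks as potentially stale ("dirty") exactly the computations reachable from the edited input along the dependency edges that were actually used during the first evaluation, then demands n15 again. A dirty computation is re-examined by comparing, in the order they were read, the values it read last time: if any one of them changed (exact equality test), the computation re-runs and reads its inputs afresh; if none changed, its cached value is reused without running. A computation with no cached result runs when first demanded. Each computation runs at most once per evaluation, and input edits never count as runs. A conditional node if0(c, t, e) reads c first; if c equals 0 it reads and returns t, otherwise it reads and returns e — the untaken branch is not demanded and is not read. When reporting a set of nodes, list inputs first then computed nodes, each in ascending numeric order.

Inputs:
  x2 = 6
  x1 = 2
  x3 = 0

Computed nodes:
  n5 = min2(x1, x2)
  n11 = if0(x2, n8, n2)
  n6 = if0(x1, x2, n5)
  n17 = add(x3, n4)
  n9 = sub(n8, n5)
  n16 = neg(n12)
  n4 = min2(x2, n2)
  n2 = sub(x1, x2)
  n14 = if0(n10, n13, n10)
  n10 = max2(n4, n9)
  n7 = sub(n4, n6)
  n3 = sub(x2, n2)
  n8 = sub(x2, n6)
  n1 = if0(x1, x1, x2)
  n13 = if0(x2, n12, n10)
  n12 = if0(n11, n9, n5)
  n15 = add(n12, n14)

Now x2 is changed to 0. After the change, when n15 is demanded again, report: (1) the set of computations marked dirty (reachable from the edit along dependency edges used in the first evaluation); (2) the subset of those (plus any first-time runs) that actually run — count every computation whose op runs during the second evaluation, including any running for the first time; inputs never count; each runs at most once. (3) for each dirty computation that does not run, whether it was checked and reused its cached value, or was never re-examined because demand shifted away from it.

The edit dirties: n2, n4, n5, n6, n8, n9, n10, n11, n12, n14, n15.
12 computations run: n2, n4, n5, n6, n8, n9, n10, n11, n12, n13, n14, n15.
No dirty computation escaped a run.
Note the branch switch — n13 had no cache and runs now for the first time.

First demand of the output computes:
  n2 = sub(2, 6) = -4
  n4 = min2(6, -4) = -4
  n5 = min2(2, 6) = 2
  n6 = if0(x1=2 -> else branch n5) = 2
  n8 = sub(6, 2) = 4
  n9 = sub(4, 2) = 2
  n10 = max2(-4, 2) = 2
  n11 = if0(x2=6 -> else branch n2) = -4
  n12 = if0(n11=-4 -> else branch n5) = 2
  n14 = if0(n10=2 -> else branch n10) = 2
  n15 = add(2, 2) = 4

After the edit, cleaning proceeds:
  n2: a read changed (x2 6->0) — executes, giving 2.
  n4: a read changed (x2 6->0; n2 -4->2) — executes, giving 0.
  n5: a read changed (x2 6->0) — executes, giving 0.
  n6: a read changed (n5 2->0) — executes, giving 0.
  n8: a read changed (x2 6->0; n6 2->0) — executes, giving 0.
  n9: a read changed (n8 4->0; n5 2->0) — executes, giving 0.
  n10: a read changed (n4 -4->0; n9 2->0) — executes, giving 0.
  n11: a read changed (x2 6->0; n2 -4->2) — executes, giving 0.
  n12: a read changed (n11 -4->0; n5 2->0) — executes, giving 0.
  n13: had never run; runs now, result 0.
  n14: a read changed (n10 2->0; n10 2->0) — executes, giving 0.
  n15: a read changed (n12 2->0; n14 2->0) — executes, giving 0.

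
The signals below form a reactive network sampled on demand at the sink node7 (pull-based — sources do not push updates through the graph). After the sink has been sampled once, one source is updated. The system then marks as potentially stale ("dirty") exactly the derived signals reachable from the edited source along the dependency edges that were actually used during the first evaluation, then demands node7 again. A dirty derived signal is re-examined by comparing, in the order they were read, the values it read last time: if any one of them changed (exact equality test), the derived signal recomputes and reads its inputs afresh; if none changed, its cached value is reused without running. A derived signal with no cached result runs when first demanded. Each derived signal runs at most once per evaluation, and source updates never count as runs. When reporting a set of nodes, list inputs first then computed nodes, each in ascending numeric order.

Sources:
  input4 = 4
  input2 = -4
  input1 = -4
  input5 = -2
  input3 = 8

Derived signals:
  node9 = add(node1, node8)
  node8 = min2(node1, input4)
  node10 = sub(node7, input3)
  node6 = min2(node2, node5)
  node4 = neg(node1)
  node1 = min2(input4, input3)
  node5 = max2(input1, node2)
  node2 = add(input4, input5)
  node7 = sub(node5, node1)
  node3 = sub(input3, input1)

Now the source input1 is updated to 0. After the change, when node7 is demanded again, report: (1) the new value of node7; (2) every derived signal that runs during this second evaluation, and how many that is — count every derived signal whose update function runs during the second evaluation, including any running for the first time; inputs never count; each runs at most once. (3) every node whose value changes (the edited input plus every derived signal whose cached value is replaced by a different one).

node7 now evaluates to -2.
Run set: node5 (1 run).
Changed values: input1.
The important point: node5 recomputes to an identical value, and the output ends up unchanged.

Initial pass — values computed on the first demand:
  node1 = min2(4, 8) = 4
  node2 = add(4, -2) = 2
  node5 = max2(-4, 2) = 2
  node7 = sub(2, 4) = -2

Second demand — change propagation:
  node5: re-runs because input1 -4->0; new result 2 (unchanged).
  node7: re-examined; everything it read last time is the same (node5 unchanged, node1 unchanged) — cache -2 kept, no run.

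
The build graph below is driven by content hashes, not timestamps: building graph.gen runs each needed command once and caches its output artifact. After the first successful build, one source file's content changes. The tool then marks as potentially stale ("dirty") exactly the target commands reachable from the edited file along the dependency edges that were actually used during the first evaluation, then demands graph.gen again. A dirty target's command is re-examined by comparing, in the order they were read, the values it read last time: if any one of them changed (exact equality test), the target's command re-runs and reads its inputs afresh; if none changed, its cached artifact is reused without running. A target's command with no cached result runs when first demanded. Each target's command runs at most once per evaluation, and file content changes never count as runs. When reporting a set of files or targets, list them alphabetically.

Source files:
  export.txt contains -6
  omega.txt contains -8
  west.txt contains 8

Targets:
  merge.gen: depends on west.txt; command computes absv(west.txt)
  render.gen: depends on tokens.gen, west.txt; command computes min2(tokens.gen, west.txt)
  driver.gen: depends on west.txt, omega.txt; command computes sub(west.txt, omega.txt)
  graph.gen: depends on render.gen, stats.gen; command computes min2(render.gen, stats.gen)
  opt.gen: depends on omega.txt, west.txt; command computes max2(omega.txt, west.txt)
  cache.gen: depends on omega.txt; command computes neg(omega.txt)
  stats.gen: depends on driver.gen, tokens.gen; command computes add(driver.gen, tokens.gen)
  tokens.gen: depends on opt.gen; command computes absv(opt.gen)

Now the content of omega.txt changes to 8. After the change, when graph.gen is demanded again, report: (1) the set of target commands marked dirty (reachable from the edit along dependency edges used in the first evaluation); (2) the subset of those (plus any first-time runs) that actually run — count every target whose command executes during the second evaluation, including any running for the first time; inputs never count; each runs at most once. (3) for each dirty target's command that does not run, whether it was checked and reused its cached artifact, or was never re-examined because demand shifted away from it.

Initial pass — values computed on the first demand:
  driver.gen = sub(8, -8) = 16
  opt.gen = max2(-8, 8) = 8
  tokens.gen = absv(8) = 8
  render.gen = min2(8, 8) = 8
  stats.gen = add(16, 8) = 24
  graph.gen = min2(8, 24) = 8

Second demand — change propagation:
  driver.gen: re-runs because omega.txt -8->8; new result 0.
  opt.gen: re-runs because omega.txt -8->8; new result 8 (unchanged).
  tokens.gen: re-examined; everything it read last time is the same (opt.gen unchanged) — cache 8 kept, no run.
  render.gen: re-examined; everything it read last time is the same (tokens.gen unchanged, west.txt unchanged) — cache 8 kept, no run.
  stats.gen: re-runs because driver.gen 16->0; new result 8.
  graph.gen: re-runs because stats.gen 24->8; new result 8 (unchanged).

The important point: at tokens.gen every value read last time is unchanged, so the dirty flag clears without a run.

Dirty set: driver.gen, graph.gen, opt.gen, render.gen, stats.gen, tokens.gen.
Run set: driver.gen, graph.gen, opt.gen, stats.gen (4 run).
Re-examined without running (cache reused): render.gen, tokens.gen.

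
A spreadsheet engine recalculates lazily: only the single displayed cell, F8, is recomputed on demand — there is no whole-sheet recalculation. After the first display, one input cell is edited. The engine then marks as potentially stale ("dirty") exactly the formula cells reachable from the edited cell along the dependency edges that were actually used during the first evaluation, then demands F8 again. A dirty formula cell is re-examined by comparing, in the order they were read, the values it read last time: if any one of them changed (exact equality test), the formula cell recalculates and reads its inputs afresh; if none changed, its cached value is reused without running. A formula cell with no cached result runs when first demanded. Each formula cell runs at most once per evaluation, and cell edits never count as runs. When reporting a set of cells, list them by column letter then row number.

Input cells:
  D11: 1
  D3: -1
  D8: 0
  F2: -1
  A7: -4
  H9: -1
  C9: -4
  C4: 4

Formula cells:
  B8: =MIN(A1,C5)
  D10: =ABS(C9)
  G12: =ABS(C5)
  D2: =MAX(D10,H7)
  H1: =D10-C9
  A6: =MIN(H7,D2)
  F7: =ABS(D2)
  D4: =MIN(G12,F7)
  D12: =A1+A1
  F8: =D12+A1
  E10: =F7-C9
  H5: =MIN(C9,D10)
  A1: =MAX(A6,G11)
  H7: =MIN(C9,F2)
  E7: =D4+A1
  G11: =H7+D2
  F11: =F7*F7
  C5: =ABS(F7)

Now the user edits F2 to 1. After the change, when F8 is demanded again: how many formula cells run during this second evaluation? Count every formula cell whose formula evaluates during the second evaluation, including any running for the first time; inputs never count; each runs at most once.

First evaluation (everything demanded from the output):
  D10 = ABS(-4) = 4
  H7 = MIN(-4, -1) = -4
  D2 = MAX(4, -4) = 4
  A6 = MIN(-4, 4) = -4
  G11 = -4 + 4 = 0
  A1 = MAX(-4, 0) = 0
  D12 = 0 + 0 = 0
  F8 = 0 + 0 = 0

Propagation after the edit:
  H7: runs — F2 -1->1; result -4 (same value as before).
  D2: checked — values it read are unchanged (D10 unchanged, H7 unchanged); reused cached 4 without running.
  A6: checked — values it read are unchanged (H7 unchanged, D2 unchanged); reused cached -4 without running.
  G11: checked — values it read are unchanged (H7 unchanged, D2 unchanged); reused cached 0 without running.
  A1: checked — values it read are unchanged (A6 unchanged, G11 unchanged); reused cached 0 without running.
  D12: checked — values it read are unchanged (A1 unchanged, A1 unchanged); reused cached 0 without running.
  F8: checked — values it read are unchanged (D12 unchanged, A1 unchanged); reused cached 0 without running.

Key observation: the change is absorbed at H7 — it re-runs but produces the same value, and the output's value is unchanged.

Formula cells that run: H7 — 1 in total.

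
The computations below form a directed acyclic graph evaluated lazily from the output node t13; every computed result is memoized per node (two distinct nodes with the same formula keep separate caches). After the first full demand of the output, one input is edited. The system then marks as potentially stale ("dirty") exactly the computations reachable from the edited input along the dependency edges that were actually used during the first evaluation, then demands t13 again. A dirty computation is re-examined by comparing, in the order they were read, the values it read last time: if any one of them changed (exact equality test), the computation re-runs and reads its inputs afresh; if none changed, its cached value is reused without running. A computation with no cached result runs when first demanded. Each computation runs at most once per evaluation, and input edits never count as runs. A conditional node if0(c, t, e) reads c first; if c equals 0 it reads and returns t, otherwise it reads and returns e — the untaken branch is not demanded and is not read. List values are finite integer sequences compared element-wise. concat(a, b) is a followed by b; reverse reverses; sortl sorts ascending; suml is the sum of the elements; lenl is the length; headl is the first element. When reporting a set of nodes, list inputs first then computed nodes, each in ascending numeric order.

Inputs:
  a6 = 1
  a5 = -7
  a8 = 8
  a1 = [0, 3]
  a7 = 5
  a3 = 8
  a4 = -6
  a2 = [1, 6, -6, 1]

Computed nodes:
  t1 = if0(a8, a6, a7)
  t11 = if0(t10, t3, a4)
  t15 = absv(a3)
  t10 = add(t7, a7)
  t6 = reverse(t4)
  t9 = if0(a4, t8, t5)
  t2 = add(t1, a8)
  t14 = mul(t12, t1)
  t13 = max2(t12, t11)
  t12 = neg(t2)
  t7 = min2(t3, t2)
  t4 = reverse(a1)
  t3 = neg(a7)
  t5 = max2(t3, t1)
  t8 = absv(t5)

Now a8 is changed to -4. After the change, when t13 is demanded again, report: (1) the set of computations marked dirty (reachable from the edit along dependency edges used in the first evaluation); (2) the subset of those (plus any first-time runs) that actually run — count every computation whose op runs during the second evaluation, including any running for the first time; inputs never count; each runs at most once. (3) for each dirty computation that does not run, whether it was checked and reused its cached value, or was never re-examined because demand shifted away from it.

The edit dirties: t1, t2, t7, t10, t11, t12, t13.
5 computations run: t1, t2, t7, t12, t13.
Cache hits after checking: t10, t11.
Note where the cutoff bites: t10 is checked, finds nothing changed, and keeps its cache.

First demand of the output computes:
  t1 = if0(a8=8 -> else branch a7) = 5
  t2 = add(5, 8) = 13
  t3 = neg(5) = -5
  t7 = min2(-5, 13) = -5
  t10 = add(-5, 5) = 0
  t11 = if0(t10=0 -> then branch t3) = -5
  t12 = neg(13) = -13
  t13 = max2(-13, -5) = -5

After the edit, cleaning proceeds:
  t1: a read changed (a8 8->-4) — executes, giving 5 — identical to its old value.
  t2: a read changed (a8 8->-4) — executes, giving 1.
  t7: a read changed (t2 13->1) — executes, giving -5 — identical to its old value.
  t10: dirty, but its reads are unchanged (t7 unchanged, a7 unchanged); cached 0 stands.
  t11: dirty, but its reads are unchanged (t10 unchanged, t3 unchanged); cached -5 stands.
  t12: a read changed (t2 13->1) — executes, giving -1.
  t13: a read changed (t12 -13->-1) — executes, giving -1.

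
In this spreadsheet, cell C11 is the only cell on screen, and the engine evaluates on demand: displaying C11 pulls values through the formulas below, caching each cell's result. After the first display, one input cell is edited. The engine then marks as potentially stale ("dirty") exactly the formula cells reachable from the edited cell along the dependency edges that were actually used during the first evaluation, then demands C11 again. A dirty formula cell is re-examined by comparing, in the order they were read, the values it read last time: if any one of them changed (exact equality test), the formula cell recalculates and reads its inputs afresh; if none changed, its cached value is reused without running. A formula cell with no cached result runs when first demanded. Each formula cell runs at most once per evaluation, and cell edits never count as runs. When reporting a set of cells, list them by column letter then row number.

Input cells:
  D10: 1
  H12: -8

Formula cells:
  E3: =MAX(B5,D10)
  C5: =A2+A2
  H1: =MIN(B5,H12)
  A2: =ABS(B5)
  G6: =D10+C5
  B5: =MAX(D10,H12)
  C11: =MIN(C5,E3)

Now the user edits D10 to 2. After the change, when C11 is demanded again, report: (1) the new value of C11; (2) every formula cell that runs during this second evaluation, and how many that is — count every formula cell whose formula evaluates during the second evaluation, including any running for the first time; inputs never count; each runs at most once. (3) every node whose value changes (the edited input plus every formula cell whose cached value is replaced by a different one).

Initial pass — values computed on the first demand:
  B5 = MAX(1, -8) = 1
  A2 = ABS(1) = 1
  C5 = 1 + 1 = 2
  E3 = MAX(1, 1) = 1
  C11 = MIN(2, 1) = 1

Second demand — change propagation:
  B5: re-runs because D10 1->2; new result 2.
  A2: re-runs because B5 1->2; new result 2.
  C5: re-runs because A2 1->2; A2 1->2; new result 4.
  E3: re-runs because B5 1->2; D10 1->2; new result 2.
  C11: re-runs because C5 2->4; E3 1->2; new result 2.

C11 now evaluates to 2.
Run set: A2, B5, C5, C11, E3 (5 run).
Changed values: A2, B5, C5, C11, D10, E3.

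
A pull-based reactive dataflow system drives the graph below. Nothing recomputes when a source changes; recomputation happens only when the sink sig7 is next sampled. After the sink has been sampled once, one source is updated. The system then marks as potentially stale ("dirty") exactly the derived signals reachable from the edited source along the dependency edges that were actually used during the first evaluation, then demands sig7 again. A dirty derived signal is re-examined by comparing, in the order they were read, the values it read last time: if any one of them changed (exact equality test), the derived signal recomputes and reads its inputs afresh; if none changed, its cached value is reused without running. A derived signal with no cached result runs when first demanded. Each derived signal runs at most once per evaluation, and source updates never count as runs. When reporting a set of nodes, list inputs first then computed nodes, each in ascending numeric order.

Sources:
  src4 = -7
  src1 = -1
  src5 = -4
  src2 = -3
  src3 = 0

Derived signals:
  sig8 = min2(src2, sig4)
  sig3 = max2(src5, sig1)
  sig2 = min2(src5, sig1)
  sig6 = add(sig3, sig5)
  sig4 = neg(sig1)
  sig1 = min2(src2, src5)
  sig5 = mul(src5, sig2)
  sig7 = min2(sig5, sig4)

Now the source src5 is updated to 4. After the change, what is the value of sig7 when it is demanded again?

New value of sig7: -12.

First evaluation (everything demanded from the output):
  sig1 = min2(-3, -4) = -4
  sig2 = min2(-4, -4) = -4
  sig4 = neg(-4) = 4
  sig5 = mul(-4, -4) = 16
  sig7 = min2(16, 4) = 4

Propagation after the edit:
  sig1: runs — src5 -4->4; result -3.
  sig2: runs — src5 -4->4; sig1 -4->-3; result -3.
  sig4: runs — sig1 -4->-3; result 3.
  sig5: runs — src5 -4->4; sig2 -4->-3; result -12.
  sig7: runs — sig5 16->-12; sig4 4->3; result -12.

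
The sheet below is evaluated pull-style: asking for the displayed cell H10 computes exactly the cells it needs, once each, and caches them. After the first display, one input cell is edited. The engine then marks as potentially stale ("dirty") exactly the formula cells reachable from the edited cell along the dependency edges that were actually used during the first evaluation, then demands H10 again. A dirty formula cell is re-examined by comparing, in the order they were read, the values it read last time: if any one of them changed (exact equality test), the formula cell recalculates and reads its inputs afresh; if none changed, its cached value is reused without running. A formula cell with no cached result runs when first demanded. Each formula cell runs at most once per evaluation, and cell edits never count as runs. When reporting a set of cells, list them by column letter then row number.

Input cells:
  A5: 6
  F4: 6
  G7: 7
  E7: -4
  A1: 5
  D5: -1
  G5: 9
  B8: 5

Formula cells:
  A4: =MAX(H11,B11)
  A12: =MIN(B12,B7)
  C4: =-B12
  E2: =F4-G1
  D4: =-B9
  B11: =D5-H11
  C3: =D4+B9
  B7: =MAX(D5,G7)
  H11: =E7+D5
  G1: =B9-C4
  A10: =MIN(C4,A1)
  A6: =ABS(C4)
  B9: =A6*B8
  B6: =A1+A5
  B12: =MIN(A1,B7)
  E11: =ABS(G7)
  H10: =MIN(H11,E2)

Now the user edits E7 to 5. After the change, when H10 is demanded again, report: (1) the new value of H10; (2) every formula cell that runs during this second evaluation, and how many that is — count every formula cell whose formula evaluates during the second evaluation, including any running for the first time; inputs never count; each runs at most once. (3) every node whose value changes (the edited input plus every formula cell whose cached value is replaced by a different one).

Demanding H10 again yields -24.
2 formula cells run: H10, H11.
The nodes whose values change: E7, H11.

First demand of the output computes:
  B7 = MAX(-1, 7) = 7
  B12 = MIN(5, 7) = 5
  C4 = -(5) = -5
  A6 = ABS(-5) = 5
  B9 = 5 * 5 = 25
  G1 = 25 - -5 = 30
  E2 = 6 - 30 = -24
  H11 = -4 + -1 = -5
  H10 = MIN(-5, -24) = -24

After the edit, cleaning proceeds:
  H11: a read changed (E7 -4->5) — executes, giving 4.
  H10: a read changed (H11 -5->4) — executes, giving -24 — identical to its old value.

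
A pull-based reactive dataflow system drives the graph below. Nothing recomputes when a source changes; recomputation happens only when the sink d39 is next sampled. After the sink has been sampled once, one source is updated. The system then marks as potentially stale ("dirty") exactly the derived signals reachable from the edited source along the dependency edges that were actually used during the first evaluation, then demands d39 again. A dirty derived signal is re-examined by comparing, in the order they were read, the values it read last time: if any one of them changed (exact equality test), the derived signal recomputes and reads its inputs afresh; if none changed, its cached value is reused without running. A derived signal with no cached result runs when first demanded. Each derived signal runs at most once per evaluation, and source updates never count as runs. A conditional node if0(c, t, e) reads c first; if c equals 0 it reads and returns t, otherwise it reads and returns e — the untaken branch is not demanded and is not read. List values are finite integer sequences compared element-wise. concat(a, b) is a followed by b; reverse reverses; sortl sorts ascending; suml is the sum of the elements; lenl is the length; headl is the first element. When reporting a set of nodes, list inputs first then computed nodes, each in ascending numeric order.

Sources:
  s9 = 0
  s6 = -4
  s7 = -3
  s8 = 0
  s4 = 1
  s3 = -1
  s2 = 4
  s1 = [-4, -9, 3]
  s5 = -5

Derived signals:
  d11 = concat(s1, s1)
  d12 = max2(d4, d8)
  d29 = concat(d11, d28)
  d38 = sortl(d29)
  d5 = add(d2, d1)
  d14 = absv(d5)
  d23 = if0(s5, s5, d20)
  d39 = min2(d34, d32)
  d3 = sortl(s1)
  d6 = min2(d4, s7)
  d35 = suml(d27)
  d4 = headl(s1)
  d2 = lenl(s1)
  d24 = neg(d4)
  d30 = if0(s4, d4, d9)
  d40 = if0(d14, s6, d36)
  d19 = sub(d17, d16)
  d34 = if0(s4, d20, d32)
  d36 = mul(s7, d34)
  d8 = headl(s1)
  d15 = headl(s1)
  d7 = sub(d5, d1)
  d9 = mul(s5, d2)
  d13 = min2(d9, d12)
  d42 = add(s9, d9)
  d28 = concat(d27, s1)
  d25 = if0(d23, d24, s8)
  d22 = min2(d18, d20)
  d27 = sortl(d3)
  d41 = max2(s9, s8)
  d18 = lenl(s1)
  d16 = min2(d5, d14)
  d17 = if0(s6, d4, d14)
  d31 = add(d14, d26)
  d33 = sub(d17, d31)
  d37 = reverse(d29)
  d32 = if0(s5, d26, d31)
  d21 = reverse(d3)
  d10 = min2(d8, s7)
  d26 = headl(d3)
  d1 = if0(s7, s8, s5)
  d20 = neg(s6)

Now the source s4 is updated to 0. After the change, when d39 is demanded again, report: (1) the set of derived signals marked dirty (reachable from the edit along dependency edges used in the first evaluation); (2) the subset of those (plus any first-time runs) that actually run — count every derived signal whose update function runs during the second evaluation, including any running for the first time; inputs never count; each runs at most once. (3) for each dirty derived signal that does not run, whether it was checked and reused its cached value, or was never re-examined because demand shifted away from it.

First evaluation (everything demanded from the output):
  d1 = if0(s7=-3 -> else branch s5) = -5
  d2 = lenl([-4, -9, 3]) = 3
  d3 = sortl([-4, -9, 3]) = [-9, -4, 3]
  d5 = add(3, -5) = -2
  d14 = absv(-2) = 2
  d26 = headl([-9, -4, 3]) = -9
  d31 = add(2, -9) = -7
  d32 = if0(s5=-5 -> else branch d31) = -7
  d34 = if0(s4=1 -> else branch d32) = -7
  d39 = min2(-7, -7) = -7

Propagation after the edit:
  d20: demanded for the first time — runs, produces 4.
  d34: runs — s4 1->0; result 4.
  d39: runs — d34 -7->4; result -7 (same value as before).

Key observation: a condition flipped, so demand reaches new nodes — d20 runs for the first time.

Marked dirty: d34, d39.
Derived signals that run: d20, d34, d39 — 3 in total.
Every dirty derived signal ran.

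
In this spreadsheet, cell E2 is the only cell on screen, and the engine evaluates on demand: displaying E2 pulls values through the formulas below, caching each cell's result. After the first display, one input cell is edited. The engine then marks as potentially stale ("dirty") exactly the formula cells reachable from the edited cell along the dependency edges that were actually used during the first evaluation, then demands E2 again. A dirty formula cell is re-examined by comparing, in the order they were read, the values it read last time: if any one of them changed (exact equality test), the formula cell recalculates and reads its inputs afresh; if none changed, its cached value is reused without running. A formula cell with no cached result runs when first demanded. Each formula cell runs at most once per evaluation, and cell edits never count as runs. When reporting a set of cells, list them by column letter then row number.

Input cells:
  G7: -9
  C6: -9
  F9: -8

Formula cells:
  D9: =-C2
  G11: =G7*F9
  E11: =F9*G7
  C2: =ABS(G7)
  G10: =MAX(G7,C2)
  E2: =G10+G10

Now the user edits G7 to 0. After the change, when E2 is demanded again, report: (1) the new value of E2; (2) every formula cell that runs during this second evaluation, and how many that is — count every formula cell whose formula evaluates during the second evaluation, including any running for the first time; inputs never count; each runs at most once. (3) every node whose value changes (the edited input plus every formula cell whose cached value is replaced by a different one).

E2 now evaluates to 0.
Run set: C2, E2, G10 (3 run).
Changed values: C2, E2, G7, G10.

Initial pass — values computed on the first demand:
  C2 = ABS(-9) = 9
  G10 = MAX(-9, 9) = 9
  E2 = 9 + 9 = 18

Second demand — change propagation:
  C2: re-runs because G7 -9->0; new result 0.
  G10: re-runs because G7 -9->0; C2 9->0; new result 0.
  E2: re-runs because G10 9->0; G10 9->0; new result 0.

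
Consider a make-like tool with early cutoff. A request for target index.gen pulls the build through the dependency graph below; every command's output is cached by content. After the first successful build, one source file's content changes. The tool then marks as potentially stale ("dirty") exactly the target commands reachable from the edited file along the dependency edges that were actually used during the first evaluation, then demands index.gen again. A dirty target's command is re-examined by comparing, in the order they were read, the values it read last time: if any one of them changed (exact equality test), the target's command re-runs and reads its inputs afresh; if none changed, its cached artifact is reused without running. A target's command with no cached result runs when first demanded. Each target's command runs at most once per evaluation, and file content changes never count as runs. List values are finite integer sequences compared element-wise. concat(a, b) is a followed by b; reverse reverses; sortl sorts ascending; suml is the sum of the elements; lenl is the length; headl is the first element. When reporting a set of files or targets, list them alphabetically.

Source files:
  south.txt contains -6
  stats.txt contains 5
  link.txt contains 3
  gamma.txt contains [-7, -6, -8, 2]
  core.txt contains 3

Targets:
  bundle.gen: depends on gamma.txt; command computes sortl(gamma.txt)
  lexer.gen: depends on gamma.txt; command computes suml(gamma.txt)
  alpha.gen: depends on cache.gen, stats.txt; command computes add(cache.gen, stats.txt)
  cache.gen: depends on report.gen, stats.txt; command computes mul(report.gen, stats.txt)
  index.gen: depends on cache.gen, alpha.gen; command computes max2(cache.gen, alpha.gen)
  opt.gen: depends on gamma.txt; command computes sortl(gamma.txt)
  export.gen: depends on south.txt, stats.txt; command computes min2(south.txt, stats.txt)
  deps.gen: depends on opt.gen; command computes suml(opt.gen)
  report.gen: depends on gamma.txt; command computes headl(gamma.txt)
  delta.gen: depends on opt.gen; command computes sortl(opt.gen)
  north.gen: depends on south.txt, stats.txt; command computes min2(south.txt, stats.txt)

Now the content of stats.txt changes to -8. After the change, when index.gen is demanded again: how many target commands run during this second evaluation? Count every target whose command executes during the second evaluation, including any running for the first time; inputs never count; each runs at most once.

First demand of the output computes:
  report.gen = headl([-7, -6, -8, 2]) = -7
  cache.gen = mul(-7, 5) = -35
  alpha.gen = add(-35, 5) = -30
  index.gen = max2(-35, -30) = -30

After the edit, cleaning proceeds:
  cache.gen: a read changed (stats.txt 5->-8) — executes, giving 56.
  alpha.gen: a read changed (cache.gen -35->56; stats.txt 5->-8) — executes, giving 48.
  index.gen: a read changed (cache.gen -35->56; alpha.gen -30->48) — executes, giving 56.

3 target commands run: alpha.gen, cache.gen, index.gen.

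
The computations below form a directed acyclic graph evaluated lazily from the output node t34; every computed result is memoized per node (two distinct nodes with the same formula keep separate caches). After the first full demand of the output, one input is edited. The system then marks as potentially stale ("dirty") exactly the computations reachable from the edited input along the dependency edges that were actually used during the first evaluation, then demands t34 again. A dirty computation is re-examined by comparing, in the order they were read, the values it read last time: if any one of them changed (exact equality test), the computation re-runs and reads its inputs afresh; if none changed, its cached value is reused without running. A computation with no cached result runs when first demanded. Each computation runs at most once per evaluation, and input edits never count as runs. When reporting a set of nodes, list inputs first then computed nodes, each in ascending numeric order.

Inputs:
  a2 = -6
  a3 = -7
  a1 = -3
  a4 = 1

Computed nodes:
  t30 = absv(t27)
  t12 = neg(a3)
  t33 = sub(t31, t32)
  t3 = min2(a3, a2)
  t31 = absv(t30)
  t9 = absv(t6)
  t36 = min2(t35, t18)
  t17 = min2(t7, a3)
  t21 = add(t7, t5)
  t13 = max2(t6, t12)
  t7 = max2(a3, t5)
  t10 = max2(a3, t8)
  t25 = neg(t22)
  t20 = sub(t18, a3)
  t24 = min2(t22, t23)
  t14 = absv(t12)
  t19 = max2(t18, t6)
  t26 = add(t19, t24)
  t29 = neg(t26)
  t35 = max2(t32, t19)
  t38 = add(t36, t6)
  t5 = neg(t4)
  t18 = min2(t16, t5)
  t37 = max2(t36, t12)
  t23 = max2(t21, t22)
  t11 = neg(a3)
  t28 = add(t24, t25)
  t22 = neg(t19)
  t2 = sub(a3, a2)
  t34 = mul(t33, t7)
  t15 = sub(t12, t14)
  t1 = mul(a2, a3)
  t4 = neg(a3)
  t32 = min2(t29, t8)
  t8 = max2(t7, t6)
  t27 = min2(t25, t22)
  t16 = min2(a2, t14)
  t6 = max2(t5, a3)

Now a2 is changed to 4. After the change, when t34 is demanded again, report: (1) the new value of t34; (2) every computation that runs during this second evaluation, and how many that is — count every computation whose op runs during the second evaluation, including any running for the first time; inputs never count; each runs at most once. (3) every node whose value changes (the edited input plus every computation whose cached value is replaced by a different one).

First demand of the output computes:
  t4 = neg(-7) = 7
  t5 = neg(7) = -7
  t6 = max2(-7, -7) = -7
  t7 = max2(-7, -7) = -7
  t8 = max2(-7, -7) = -7
  t12 = neg(-7) = 7
  t14 = absv(7) = 7
  t16 = min2(-6, 7) = -6
  t18 = min2(-6, -7) = -7
  t19 = max2(-7, -7) = -7
  t21 = add(-7, -7) = -14
  t22 = neg(-7) = 7
  t23 = max2(-14, 7) = 7
  t24 = min2(7, 7) = 7
  t25 = neg(7) = -7
  t26 = add(-7, 7) = 0
  t27 = min2(-7, 7) = -7
  t29 = neg(0) = 0
  t30 = absv(-7) = 7
  t31 = absv(7) = 7
  t32 = min2(0, -7) = -7
  t33 = sub(7, -7) = 14
  t34 = mul(14, -7) = -98

After the edit, cleaning proceeds:
  t16: a read changed (a2 -6->4) — executes, giving 4.
  t18: a read changed (t16 -6->4) — executes, giving -7 — identical to its old value.
  t19: dirty, but its reads are unchanged (t18 unchanged, t6 unchanged); cached -7 stands.
  t22: dirty, but its reads are unchanged (t19 unchanged); cached 7 stands.
  t23: dirty, but its reads are unchanged (t21 unchanged, t22 unchanged); cached 7 stands.
  t24: dirty, but its reads are unchanged (t22 unchanged, t23 unchanged); cached 7 stands.
  t25: dirty, but its reads are unchanged (t22 unchanged); cached -7 stands.
  t26: dirty, but its reads are unchanged (t19 unchanged, t24 unchanged); cached 0 stands.
  t27: dirty, but its reads are unchanged (t25 unchanged, t22 unchanged); cached -7 stands.
  t29: dirty, but its reads are unchanged (t26 unchanged); cached 0 stands.
  t30: dirty, but its reads are unchanged (t27 unchanged); cached 7 stands.
  t31: dirty, but its reads are unchanged (t30 unchanged); cached 7 stands.
  t32: dirty, but its reads are unchanged (t29 unchanged, t8 unchanged); cached -7 stands.
  t33: dirty, but its reads are unchanged (t31 unchanged, t32 unchanged); cached 14 stands.
  t34: dirty, but its reads are unchanged (t33 unchanged, t7 unchanged); cached -98 stands.

Note the absorption at t18: it re-runs yet its value is the same, leaving the output's value untouched.

Demanding t34 again yields -98.
2 computations run: t16, t18.
The nodes whose values change: a2, t16.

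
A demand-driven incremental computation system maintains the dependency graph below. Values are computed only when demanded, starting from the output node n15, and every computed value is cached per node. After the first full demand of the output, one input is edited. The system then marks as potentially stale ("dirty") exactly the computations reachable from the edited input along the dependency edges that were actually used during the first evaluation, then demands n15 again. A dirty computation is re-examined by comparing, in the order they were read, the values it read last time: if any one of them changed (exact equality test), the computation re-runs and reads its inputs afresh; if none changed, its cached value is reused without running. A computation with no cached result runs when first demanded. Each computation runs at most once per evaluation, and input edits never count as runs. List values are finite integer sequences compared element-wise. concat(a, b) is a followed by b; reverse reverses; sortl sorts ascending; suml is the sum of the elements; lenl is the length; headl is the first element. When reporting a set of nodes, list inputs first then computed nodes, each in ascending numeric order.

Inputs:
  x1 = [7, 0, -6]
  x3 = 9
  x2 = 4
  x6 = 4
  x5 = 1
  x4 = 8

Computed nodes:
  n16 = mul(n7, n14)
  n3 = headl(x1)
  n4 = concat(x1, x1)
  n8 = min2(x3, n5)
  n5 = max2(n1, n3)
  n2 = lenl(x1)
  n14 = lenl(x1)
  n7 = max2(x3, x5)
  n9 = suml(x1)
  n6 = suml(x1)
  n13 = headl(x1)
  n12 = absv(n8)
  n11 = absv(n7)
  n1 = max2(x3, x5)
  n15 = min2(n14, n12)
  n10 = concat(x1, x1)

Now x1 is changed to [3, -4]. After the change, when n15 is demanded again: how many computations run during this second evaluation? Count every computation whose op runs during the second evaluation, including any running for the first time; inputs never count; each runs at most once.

First evaluation (everything demanded from the output):
  n1 = max2(9, 1) = 9
  n3 = headl([7, 0, -6]) = 7
  n5 = max2(9, 7) = 9
  n8 = min2(9, 9) = 9
  n12 = absv(9) = 9
  n14 = lenl([7, 0, -6]) = 3
  n15 = min2(3, 9) = 3

Propagation after the edit:
  n3: runs — x1 [7, 0, -6]->[3, -4]; result 3.
  n5: runs — n3 7->3; result 9 (same value as before).
  n8: checked — values it read are unchanged (x3 unchanged, n5 unchanged); reused cached 9 without running.
  n12: checked — values it read are unchanged (n8 unchanged); reused cached 9 without running.
  n14: runs — x1 [7, 0, -6]->[3, -4]; result 2.
  n15: runs — n14 3->2; result 2.

Key observation: the cutoff stops propagation at n8 — its inputs' values are unchanged, so it reuses its cache.

Computations that run: n3, n5, n14, n15 — 4 in total.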